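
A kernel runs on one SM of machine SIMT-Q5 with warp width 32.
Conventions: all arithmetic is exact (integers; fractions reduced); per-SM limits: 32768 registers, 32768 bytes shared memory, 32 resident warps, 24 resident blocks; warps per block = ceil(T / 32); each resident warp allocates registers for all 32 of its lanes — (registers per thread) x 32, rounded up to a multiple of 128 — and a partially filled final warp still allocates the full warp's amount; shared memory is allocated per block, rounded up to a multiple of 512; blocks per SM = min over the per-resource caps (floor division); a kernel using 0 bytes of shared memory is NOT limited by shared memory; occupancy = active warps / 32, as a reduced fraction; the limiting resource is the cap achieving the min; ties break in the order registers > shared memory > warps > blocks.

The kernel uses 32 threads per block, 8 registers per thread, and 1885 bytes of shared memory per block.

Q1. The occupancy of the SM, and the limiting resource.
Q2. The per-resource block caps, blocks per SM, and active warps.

Answer: occupancy 1/2, limited by shared memory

registers: 128 blocks
shared memory: 16 blocks
warps: 32 blocks
blocks: 24 blocks

Answer: 16 blocks, 16 active warps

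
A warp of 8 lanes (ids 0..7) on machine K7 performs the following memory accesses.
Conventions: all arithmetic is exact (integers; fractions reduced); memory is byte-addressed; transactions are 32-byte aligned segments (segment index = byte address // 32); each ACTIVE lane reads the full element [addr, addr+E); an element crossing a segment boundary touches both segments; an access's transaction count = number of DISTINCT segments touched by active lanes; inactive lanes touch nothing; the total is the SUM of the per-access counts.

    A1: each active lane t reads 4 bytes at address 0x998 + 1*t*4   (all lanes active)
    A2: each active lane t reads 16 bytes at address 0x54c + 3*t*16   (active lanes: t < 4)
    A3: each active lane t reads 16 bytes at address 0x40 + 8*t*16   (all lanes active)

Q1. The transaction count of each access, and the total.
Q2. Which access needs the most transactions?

A1: 2 transactions
A2: 6 transactions
A3: 8 transactions

Answer: 2,6,8; total 16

Answer: A3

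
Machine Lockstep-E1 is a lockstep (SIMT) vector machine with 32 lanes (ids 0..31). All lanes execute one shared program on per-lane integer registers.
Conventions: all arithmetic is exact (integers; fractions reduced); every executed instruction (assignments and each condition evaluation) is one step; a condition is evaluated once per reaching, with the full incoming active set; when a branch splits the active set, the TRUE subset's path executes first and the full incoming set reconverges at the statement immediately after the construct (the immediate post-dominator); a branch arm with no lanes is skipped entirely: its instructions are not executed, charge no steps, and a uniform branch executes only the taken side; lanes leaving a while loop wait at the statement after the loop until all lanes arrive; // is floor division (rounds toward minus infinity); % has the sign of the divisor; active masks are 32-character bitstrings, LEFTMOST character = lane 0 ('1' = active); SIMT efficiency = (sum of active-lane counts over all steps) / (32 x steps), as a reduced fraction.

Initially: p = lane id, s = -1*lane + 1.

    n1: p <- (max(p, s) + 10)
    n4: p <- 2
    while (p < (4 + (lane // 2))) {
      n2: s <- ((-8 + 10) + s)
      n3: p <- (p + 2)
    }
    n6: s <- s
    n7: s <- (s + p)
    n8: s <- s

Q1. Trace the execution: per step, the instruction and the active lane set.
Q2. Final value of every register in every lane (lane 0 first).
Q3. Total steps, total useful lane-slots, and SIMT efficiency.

step 0: p <- (max(p, s) + 10)        11111111111111111111111111111111
step 1: p <- 2                       11111111111111111111111111111111
step 2: eval (p < (4 + (lane // 2))) 11111111111111111111111111111111
step 3: s <- ((-8 + 10) + s)         11111111111111111111111111111111
step 4: p <- (p + 2)                 11111111111111111111111111111111
step 5: eval (p < (4 + (lane // 2))) 11111111111111111111111111111111
step 6: s <- ((-8 + 10) + s)         00111111111111111111111111111111
step 7: p <- (p + 2)                 00111111111111111111111111111111
step 8: eval (p < (4 + (lane // 2))) 00111111111111111111111111111111
step 9: s <- ((-8 + 10) + s)         00000011111111111111111111111111
step 10: p <- (p + 2)                 00000011111111111111111111111111
step 11: eval (p < (4 + (lane // 2))) 00000011111111111111111111111111
step 12: s <- ((-8 + 10) + s)         00000000001111111111111111111111
step 13: p <- (p + 2)                 00000000001111111111111111111111
step 14: eval (p < (4 + (lane // 2))) 00000000001111111111111111111111
step 15: s <- ((-8 + 10) + s)         00000000000000111111111111111111
step 16: p <- (p + 2)                 00000000000000111111111111111111
step 17: eval (p < (4 + (lane // 2))) 00000000000000111111111111111111
step 18: s <- ((-8 + 10) + s)         00000000000000000011111111111111
step 19: p <- (p + 2)                 00000000000000000011111111111111
step 20: eval (p < (4 + (lane // 2))) 00000000000000000011111111111111
step 21: s <- ((-8 + 10) + s)         00000000000000000000001111111111
step 22: p <- (p + 2)                 00000000000000000000001111111111
step 23: eval (p < (4 + (lane // 2))) 00000000000000000000001111111111
step 24: s <- ((-8 + 10) + s)         00000000000000000000000000111111
step 25: p <- (p + 2)                 00000000000000000000000000111111
step 26: eval (p < (4 + (lane // 2))) 00000000000000000000000000111111
step 27: s <- ((-8 + 10) + s)         00000000000000000000000000000011
step 28: p <- (p + 2)                 00000000000000000000000000000011
step 29: eval (p < (4 + (lane // 2))) 00000000000000000000000000000011
step 30: s <- s                       11111111111111111111111111111111
step 31: s <- (s + p)                 11111111111111111111111111111111
step 32: s <- s                       11111111111111111111111111111111

Answer: 33 steps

p: 4,4,6,6,6,6,8,8,8,8,10,10,10,10,12,12,12,12,14,14,14,14,16,16,16,16,18,18,18,18,20,20
s: 7,6,9,8,7,6,9,8,7,6,9,8,7,6,9,8,7,6,9,8,7,6,9,8,7,6,9,8,7,6,9,8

steps = 33; useful = 672; efficiency = 672/1056 = 7/11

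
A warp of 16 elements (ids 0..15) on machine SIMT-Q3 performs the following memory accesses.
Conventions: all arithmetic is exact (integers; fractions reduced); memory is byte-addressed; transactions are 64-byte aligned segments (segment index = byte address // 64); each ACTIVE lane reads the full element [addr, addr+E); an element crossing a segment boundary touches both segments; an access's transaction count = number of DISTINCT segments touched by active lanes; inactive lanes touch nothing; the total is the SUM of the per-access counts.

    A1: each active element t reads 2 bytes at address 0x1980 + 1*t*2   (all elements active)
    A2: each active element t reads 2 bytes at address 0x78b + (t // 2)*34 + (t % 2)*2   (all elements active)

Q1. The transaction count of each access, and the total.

A1: 1 transaction
A2: 4 transactions

Answer: 1,4; total 5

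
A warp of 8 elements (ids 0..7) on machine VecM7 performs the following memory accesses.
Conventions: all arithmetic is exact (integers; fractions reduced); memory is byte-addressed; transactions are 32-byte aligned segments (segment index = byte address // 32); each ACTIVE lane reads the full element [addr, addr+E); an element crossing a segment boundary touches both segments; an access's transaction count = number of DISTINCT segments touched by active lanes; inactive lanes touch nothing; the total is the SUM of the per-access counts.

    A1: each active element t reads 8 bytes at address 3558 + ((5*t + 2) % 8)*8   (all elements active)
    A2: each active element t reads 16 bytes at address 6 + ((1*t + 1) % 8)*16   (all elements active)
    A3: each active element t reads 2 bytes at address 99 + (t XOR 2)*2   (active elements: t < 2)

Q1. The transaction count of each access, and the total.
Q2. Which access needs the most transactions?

A1: 3 transactions
A2: 5 transactions
A3: 1 transaction

Answer: 3,5,1; total 9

Answer: A2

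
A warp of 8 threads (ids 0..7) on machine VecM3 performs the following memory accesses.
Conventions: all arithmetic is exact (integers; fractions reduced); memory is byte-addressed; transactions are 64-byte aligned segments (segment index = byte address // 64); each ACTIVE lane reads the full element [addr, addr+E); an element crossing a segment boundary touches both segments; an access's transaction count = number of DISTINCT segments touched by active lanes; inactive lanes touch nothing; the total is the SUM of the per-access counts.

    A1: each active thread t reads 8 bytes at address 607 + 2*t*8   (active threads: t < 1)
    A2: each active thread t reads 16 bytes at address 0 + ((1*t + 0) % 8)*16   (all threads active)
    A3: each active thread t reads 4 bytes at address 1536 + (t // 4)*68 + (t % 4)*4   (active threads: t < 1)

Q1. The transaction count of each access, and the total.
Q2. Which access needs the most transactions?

A1: 1 transaction
A2: 2 transactions
A3: 1 transaction

Answer: 1,2,1; total 4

Answer: A2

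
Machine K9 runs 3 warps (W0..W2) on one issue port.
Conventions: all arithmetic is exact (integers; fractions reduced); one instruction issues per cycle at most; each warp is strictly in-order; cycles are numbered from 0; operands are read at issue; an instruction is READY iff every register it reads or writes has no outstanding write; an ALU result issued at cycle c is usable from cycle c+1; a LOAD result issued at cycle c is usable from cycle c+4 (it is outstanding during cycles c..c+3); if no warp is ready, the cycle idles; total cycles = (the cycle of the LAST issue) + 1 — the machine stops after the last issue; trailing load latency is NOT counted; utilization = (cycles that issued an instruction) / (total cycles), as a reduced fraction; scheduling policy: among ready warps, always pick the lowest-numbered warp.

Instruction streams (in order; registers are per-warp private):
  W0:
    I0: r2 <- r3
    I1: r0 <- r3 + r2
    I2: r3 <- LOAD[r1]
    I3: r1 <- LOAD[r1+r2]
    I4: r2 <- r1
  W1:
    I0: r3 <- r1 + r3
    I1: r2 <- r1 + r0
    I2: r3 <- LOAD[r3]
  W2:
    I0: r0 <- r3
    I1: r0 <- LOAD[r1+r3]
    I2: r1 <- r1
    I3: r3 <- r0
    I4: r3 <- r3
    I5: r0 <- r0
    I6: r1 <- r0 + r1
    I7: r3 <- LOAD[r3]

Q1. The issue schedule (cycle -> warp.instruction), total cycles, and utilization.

cycle 0: W0.I0
cycle 1: W0.I1
cycle 2: W0.I2
cycle 3: W0.I3
cycle 4: W1.I0
cycle 5: W1.I1
cycle 6: W1.I2
cycle 7: W0.I4
cycle 8: W2.I0
cycle 9: W2.I1
cycle 10: W2.I2
cycle 11: idle
cycle 12: idle
cycle 13: W2.I3
cycle 14: W2.I4
cycle 15: W2.I5
cycle 16: W2.I6
cycle 17: W2.I7

Answer: 18 cycles, utilization 8/9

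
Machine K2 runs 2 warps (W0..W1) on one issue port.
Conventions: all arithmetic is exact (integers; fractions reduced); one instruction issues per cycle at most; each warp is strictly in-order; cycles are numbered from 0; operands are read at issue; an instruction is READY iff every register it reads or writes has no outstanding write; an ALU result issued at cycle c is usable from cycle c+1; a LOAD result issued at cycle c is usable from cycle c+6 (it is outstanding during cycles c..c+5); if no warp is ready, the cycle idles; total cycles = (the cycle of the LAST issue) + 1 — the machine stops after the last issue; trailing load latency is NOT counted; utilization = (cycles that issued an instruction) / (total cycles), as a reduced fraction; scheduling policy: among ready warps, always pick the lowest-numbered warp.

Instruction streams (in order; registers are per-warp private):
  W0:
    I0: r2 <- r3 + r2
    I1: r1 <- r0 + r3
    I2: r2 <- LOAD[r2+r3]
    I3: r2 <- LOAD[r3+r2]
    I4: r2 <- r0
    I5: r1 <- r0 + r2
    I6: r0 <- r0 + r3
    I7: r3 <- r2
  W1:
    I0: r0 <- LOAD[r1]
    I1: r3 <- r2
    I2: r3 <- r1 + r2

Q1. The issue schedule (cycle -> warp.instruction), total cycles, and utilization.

cycle 0: W0.I0
cycle 1: W0.I1
cycle 2: W0.I2
cycle 3: W1.I0
cycle 4: W1.I1
cycle 5: W1.I2
cycle 6: idle
cycle 7: idle
cycle 8: W0.I3
cycle 9: idle
cycle 10: idle
cycle 11: idle
cycle 12: idle
cycle 13: idle
cycle 14: W0.I4
cycle 15: W0.I5
cycle 16: W0.I6
cycle 17: W0.I7

Answer: 18 cycles, utilization 11/18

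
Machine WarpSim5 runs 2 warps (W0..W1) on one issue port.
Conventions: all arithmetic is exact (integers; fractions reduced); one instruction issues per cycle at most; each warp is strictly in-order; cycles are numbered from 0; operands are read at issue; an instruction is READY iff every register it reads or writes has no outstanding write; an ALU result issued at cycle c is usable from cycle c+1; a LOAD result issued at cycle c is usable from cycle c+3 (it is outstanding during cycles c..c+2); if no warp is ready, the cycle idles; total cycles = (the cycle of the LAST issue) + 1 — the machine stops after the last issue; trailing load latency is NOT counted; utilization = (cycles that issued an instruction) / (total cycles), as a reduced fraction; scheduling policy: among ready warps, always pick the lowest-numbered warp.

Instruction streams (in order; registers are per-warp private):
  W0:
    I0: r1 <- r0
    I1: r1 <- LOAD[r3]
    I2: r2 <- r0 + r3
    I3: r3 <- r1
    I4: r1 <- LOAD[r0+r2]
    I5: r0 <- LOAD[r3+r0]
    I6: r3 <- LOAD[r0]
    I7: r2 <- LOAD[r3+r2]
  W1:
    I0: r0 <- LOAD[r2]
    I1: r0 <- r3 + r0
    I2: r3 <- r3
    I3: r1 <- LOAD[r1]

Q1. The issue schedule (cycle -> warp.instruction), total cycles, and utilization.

cycle 0: W0.I0
cycle 1: W0.I1
cycle 2: W0.I2
cycle 3: W1.I0
cycle 4: W0.I3
cycle 5: W0.I4
cycle 6: W0.I5
cycle 7: W1.I1
cycle 8: W1.I2
cycle 9: W0.I6
cycle 10: W1.I3
cycle 11: idle
cycle 12: W0.I7

Answer: 13 cycles, utilization 12/13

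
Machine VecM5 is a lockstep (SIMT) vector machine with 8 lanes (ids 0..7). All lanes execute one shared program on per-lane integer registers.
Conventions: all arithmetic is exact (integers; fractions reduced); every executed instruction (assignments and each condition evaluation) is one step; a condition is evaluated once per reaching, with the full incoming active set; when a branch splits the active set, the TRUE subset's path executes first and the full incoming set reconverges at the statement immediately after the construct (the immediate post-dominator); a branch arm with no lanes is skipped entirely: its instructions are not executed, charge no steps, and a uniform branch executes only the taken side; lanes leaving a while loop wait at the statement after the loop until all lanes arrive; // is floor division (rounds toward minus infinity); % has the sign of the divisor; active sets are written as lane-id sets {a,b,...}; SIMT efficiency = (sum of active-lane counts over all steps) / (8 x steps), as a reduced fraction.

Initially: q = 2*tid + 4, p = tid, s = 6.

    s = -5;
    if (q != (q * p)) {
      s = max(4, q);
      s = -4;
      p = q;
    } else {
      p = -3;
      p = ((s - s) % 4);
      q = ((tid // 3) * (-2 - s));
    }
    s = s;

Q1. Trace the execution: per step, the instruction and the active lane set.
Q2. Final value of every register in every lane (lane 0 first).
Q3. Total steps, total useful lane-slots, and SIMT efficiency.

step 0: s <- -5                      {0,1,2,3,4,5,6,7}
step 1: eval (q != (q * p))          {0,1,2,3,4,5,6,7}
step 2: s <- max(4, q)               {0,2,3,4,5,6,7}
step 3: s <- -4                      {0,2,3,4,5,6,7}
step 4: p <- q                       {0,2,3,4,5,6,7}
step 5: p <- -3                      {1}
step 6: p <- ((s - s) % 4)           {1}
step 7: q <- ((tid // 3) * (-2 - s)) {1}
step 8: s <- s                       {0,1,2,3,4,5,6,7}

Answer: 9 steps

q: 4,0,8,10,12,14,16,18
p: 4,0,8,10,12,14,16,18
s: -4,-5,-4,-4,-4,-4,-4,-4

steps = 9; useful = 48; efficiency = 48/72 = 2/3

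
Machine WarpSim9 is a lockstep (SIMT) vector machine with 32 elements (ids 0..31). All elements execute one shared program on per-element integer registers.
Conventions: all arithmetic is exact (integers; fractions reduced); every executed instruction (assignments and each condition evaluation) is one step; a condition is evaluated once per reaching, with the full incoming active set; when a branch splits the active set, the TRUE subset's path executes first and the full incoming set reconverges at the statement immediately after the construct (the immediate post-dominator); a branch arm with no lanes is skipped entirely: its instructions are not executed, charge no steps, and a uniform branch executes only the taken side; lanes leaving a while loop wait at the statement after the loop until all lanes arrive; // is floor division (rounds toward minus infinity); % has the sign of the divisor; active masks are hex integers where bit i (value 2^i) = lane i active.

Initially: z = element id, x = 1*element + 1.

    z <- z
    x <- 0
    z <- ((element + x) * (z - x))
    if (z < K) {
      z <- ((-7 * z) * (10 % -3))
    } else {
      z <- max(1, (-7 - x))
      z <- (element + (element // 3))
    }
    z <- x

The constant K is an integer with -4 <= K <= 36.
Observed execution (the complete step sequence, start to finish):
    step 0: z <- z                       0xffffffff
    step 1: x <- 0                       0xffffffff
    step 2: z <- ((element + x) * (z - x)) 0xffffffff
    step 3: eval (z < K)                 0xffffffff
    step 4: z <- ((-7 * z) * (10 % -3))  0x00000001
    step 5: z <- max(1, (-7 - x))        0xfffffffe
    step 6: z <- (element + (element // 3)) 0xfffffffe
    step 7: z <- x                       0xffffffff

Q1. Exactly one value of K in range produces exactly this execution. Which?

Answer: K = 1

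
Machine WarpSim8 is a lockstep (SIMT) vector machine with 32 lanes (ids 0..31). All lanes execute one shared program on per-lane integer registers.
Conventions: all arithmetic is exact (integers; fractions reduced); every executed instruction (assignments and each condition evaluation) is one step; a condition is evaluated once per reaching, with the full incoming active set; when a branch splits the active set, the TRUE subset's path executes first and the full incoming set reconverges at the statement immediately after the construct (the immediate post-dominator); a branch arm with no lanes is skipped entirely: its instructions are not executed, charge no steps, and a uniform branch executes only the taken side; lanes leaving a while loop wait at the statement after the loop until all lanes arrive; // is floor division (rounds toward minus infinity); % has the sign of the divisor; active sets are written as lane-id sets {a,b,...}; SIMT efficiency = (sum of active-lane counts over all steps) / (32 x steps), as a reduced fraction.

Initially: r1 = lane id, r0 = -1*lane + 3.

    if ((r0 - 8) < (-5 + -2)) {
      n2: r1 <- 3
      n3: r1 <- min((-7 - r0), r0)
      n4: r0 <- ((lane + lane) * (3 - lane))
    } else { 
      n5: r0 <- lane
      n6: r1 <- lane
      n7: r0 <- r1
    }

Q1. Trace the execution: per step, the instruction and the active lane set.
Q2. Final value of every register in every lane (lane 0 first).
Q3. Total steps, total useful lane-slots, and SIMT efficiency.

step 0: eval ((r0 - 8) < (-5 + -2))  {0,1,2,3,4,5,6,7,8,9,10,11,12,13,14,15,16,17,18,19,20,21,22,23,24,25,26,27,28,29,30,31}
step 1: r1 <- 3                      {3,4,5,6,7,8,9,10,11,12,13,14,15,16,17,18,19,20,21,22,23,24,25,26,27,28,29,30,31}
step 2: r1 <- min((-7 - r0), r0)     {3,4,5,6,7,8,9,10,11,12,13,14,15,16,17,18,19,20,21,22,23,24,25,26,27,28,29,30,31}
step 3: r0 <- ((lane + lane) * (3 - lane)) {3,4,5,6,7,8,9,10,11,12,13,14,15,16,17,18,19,20,21,22,23,24,25,26,27,28,29,30,31}
step 4: r0 <- lane                   {0,1,2}
step 5: r1 <- lane                   {0,1,2}
step 6: r0 <- r1                     {0,1,2}

Answer: 7 steps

r1: 0,1,2,-7,-6,-5,-4,-4,-5,-6,-7,-8,-9,-10,-11,-12,-13,-14,-15,-16,-17,-18,-19,-20,-21,-22,-23,-24,-25,-26,-27,-28
r0: 0,1,2,0,-8,-20,-36,-56,-80,-108,-140,-176,-216,-260,-308,-360,-416,-476,-540,-608,-680,-756,-836,-920,-1008,-1100,-1196,-1296,-1400,-1508,-1620,-1736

steps = 7; useful = 128; efficiency = 128/224 = 4/7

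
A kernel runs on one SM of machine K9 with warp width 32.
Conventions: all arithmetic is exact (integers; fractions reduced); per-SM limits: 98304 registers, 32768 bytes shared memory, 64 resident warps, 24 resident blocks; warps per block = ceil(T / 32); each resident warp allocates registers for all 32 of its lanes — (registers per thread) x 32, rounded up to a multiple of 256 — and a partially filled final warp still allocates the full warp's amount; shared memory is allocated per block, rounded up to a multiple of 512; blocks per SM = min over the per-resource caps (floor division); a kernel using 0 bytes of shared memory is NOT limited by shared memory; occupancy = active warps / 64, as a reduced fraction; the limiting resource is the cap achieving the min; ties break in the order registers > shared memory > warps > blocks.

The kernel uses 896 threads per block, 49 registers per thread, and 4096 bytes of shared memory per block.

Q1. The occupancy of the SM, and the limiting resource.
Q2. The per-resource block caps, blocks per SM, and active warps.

Answer: occupancy 7/16, limited by registers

registers: 1 block
shared memory: 8 blocks
warps: 2 blocks
blocks: 24 blocks

Answer: 1 block, 28 active warps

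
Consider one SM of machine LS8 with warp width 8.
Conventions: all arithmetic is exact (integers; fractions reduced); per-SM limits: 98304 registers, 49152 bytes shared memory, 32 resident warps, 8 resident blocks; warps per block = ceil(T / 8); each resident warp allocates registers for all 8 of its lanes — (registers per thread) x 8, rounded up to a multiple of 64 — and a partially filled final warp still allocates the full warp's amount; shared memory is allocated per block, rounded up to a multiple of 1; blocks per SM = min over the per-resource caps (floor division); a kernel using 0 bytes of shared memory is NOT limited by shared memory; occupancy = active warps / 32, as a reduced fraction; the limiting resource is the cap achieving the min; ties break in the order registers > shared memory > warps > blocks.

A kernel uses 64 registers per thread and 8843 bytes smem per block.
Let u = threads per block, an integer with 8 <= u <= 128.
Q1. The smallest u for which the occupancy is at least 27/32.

Answer: u = 41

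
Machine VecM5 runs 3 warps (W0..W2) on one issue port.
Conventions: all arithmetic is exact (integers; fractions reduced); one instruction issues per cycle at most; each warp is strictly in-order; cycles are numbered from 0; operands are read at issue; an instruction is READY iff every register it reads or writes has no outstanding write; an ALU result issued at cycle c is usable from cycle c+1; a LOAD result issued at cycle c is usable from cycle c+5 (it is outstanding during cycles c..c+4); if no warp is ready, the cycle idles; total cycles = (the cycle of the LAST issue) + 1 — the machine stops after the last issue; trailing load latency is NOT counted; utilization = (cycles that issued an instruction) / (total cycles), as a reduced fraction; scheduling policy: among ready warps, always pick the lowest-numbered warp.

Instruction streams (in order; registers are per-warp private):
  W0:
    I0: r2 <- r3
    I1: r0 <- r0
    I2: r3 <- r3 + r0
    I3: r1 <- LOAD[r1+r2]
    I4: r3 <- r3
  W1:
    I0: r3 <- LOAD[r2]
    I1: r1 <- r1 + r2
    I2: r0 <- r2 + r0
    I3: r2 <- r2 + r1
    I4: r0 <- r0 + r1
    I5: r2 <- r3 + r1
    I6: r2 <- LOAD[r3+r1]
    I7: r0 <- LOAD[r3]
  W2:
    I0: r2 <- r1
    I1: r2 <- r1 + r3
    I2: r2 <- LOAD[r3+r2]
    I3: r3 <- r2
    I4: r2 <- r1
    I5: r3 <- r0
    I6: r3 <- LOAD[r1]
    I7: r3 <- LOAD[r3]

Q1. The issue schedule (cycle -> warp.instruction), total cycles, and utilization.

cycle 0: W0.I0
cycle 1: W0.I1
cycle 2: W0.I2
cycle 3: W0.I3
cycle 4: W0.I4
cycle 5: W1.I0
cycle 6: W1.I1
cycle 7: W1.I2
cycle 8: W1.I3
cycle 9: W1.I4
cycle 10: W1.I5
cycle 11: W1.I6
cycle 12: W1.I7
cycle 13: W2.I0
cycle 14: W2.I1
cycle 15: W2.I2
cycle 16: idle
cycle 17: idle
cycle 18: idle
cycle 19: idle
cycle 20: W2.I3
cycle 21: W2.I4
cycle 22: W2.I5
cycle 23: W2.I6
cycle 24: idle
cycle 25: idle
cycle 26: idle
cycle 27: idle
cycle 28: W2.I7

Answer: 29 cycles, utilization 21/29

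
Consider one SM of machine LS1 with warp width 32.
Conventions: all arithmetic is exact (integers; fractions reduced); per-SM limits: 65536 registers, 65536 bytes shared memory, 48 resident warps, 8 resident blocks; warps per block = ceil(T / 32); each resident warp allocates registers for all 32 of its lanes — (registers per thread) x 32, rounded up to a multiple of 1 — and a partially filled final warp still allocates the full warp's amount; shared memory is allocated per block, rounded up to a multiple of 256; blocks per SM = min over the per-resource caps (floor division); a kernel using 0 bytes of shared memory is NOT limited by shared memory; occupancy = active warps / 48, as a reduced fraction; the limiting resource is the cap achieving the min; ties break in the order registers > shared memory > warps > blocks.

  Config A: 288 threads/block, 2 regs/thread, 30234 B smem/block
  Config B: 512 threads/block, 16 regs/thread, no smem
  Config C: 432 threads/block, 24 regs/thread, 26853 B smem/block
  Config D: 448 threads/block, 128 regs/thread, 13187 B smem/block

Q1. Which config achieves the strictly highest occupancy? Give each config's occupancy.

occupancies: A 3/8, B 1, C 7/12, D 7/24

Answer: B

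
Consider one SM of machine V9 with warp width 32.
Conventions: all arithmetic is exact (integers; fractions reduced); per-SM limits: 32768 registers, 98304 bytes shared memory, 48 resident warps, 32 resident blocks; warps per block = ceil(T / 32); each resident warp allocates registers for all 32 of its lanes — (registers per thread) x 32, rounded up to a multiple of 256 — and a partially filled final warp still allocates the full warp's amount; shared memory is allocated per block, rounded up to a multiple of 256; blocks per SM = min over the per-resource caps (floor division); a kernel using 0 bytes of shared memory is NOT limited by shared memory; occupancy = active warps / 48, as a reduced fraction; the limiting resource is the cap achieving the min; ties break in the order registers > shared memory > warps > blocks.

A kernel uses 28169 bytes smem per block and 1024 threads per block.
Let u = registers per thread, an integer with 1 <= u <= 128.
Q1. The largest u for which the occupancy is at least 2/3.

Answer: u = 32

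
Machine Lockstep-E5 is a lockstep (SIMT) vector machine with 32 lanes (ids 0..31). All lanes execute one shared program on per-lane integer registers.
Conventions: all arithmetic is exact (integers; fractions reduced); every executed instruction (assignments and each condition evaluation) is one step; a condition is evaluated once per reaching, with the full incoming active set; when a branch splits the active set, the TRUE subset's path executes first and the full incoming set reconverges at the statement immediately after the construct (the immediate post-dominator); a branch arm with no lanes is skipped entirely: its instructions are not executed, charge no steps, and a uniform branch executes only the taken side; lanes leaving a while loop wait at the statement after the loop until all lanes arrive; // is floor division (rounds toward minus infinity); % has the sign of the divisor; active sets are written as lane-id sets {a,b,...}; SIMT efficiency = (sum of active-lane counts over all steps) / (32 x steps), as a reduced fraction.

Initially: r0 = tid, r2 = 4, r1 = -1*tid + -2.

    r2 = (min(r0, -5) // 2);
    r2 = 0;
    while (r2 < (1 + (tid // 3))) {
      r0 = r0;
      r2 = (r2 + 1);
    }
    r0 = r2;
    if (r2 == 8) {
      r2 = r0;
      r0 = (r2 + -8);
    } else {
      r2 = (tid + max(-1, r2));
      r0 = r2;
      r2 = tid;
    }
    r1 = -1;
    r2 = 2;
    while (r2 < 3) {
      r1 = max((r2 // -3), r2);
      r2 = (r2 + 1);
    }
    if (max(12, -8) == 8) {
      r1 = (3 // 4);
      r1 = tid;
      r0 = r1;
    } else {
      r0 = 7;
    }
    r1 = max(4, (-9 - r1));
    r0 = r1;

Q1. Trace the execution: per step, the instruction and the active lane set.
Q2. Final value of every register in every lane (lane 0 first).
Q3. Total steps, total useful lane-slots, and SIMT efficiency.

step 0: r2 <- (min(r0, -5) // 2)     {0,1,2,3,4,5,6,7,8,9,10,11,12,13,14,15,16,17,18,19,20,21,22,23,24,25,26,27,28,29,30,31}
step 1: r2 <- 0                      {0,1,2,3,4,5,6,7,8,9,10,11,12,13,14,15,16,17,18,19,20,21,22,23,24,25,26,27,28,29,30,31}
step 2: eval (r2 < (1 + (tid // 3))) {0,1,2,3,4,5,6,7,8,9,10,11,12,13,14,15,16,17,18,19,20,21,22,23,24,25,26,27,28,29,30,31}
step 3: r0 <- r0                     {0,1,2,3,4,5,6,7,8,9,10,11,12,13,14,15,16,17,18,19,20,21,22,23,24,25,26,27,28,29,30,31}
step 4: r2 <- (r2 + 1)               {0,1,2,3,4,5,6,7,8,9,10,11,12,13,14,15,16,17,18,19,20,21,22,23,24,25,26,27,28,29,30,31}
step 5: eval (r2 < (1 + (tid // 3))) {0,1,2,3,4,5,6,7,8,9,10,11,12,13,14,15,16,17,18,19,20,21,22,23,24,25,26,27,28,29,30,31}
step 6: r0 <- r0                     {3,4,5,6,7,8,9,10,11,12,13,14,15,16,17,18,19,20,21,22,23,24,25,26,27,28,29,30,31}
step 7: r2 <- (r2 + 1)               {3,4,5,6,7,8,9,10,11,12,13,14,15,16,17,18,19,20,21,22,23,24,25,26,27,28,29,30,31}
step 8: eval (r2 < (1 + (tid // 3))) {3,4,5,6,7,8,9,10,11,12,13,14,15,16,17,18,19,20,21,22,23,24,25,26,27,28,29,30,31}
step 9: r0 <- r0                     {6,7,8,9,10,11,12,13,14,15,16,17,18,19,20,21,22,23,24,25,26,27,28,29,30,31}
step 10: r2 <- (r2 + 1)               {6,7,8,9,10,11,12,13,14,15,16,17,18,19,20,21,22,23,24,25,26,27,28,29,30,31}
step 11: eval (r2 < (1 + (tid // 3))) {6,7,8,9,10,11,12,13,14,15,16,17,18,19,20,21,22,23,24,25,26,27,28,29,30,31}
step 12: r0 <- r0                     {9,10,11,12,13,14,15,16,17,18,19,20,21,22,23,24,25,26,27,28,29,30,31}
step 13: r2 <- (r2 + 1)               {9,10,11,12,13,14,15,16,17,18,19,20,21,22,23,24,25,26,27,28,29,30,31}
step 14: eval (r2 < (1 + (tid // 3))) {9,10,11,12,13,14,15,16,17,18,19,20,21,22,23,24,25,26,27,28,29,30,31}
step 15: r0 <- r0                     {12,13,14,15,16,17,18,19,20,21,22,23,24,25,26,27,28,29,30,31}
step 16: r2 <- (r2 + 1)               {12,13,14,15,16,17,18,19,20,21,22,23,24,25,26,27,28,29,30,31}
step 17: eval (r2 < (1 + (tid // 3))) {12,13,14,15,16,17,18,19,20,21,22,23,24,25,26,27,28,29,30,31}
step 18: r0 <- r0                     {15,16,17,18,19,20,21,22,23,24,25,26,27,28,29,30,31}
step 19: r2 <- (r2 + 1)               {15,16,17,18,19,20,21,22,23,24,25,26,27,28,29,30,31}
step 20: eval (r2 < (1 + (tid // 3))) {15,16,17,18,19,20,21,22,23,24,25,26,27,28,29,30,31}
step 21: r0 <- r0                     {18,19,20,21,22,23,24,25,26,27,28,29,30,31}
step 22: r2 <- (r2 + 1)               {18,19,20,21,22,23,24,25,26,27,28,29,30,31}
step 23: eval (r2 < (1 + (tid // 3))) {18,19,20,21,22,23,24,25,26,27,28,29,30,31}
step 24: r0 <- r0                     {21,22,23,24,25,26,27,28,29,30,31}
step 25: r2 <- (r2 + 1)               {21,22,23,24,25,26,27,28,29,30,31}
step 26: eval (r2 < (1 + (tid // 3))) {21,22,23,24,25,26,27,28,29,30,31}
step 27: r0 <- r0                     {24,25,26,27,28,29,30,31}
step 28: r2 <- (r2 + 1)               {24,25,26,27,28,29,30,31}
step 29: eval (r2 < (1 + (tid // 3))) {24,25,26,27,28,29,30,31}
step 30: r0 <- r0                     {27,28,29,30,31}
step 31: r2 <- (r2 + 1)               {27,28,29,30,31}
step 32: eval (r2 < (1 + (tid // 3))) {27,28,29,30,31}
step 33: r0 <- r0                     {30,31}
step 34: r2 <- (r2 + 1)               {30,31}
step 35: eval (r2 < (1 + (tid // 3))) {30,31}
step 36: r0 <- r2                     {0,1,2,3,4,5,6,7,8,9,10,11,12,13,14,15,16,17,18,19,20,21,22,23,24,25,26,27,28,29,30,31}
step 37: eval (r2 == 8)               {0,1,2,3,4,5,6,7,8,9,10,11,12,13,14,15,16,17,18,19,20,21,22,23,24,25,26,27,28,29,30,31}
step 38: r2 <- r0                     {21,22,23}
step 39: r0 <- (r2 + -8)              {21,22,23}
step 40: r2 <- (tid + max(-1, r2))    {0,1,2,3,4,5,6,7,8,9,10,11,12,13,14,15,16,17,18,19,20,24,25,26,27,28,29,30,31}
step 41: r0 <- r2                     {0,1,2,3,4,5,6,7,8,9,10,11,12,13,14,15,16,17,18,19,20,24,25,26,27,28,29,30,31}
step 42: r2 <- tid                    {0,1,2,3,4,5,6,7,8,9,10,11,12,13,14,15,16,17,18,19,20,24,25,26,27,28,29,30,31}
step 43: r1 <- -1                     {0,1,2,3,4,5,6,7,8,9,10,11,12,13,14,15,16,17,18,19,20,21,22,23,24,25,26,27,28,29,30,31}
step 44: r2 <- 2                      {0,1,2,3,4,5,6,7,8,9,10,11,12,13,14,15,16,17,18,19,20,21,22,23,24,25,26,27,28,29,30,31}
step 45: eval (r2 < 3)                {0,1,2,3,4,5,6,7,8,9,10,11,12,13,14,15,16,17,18,19,20,21,22,23,24,25,26,27,28,29,30,31}
step 46: r1 <- max((r2 // -3), r2)    {0,1,2,3,4,5,6,7,8,9,10,11,12,13,14,15,16,17,18,19,20,21,22,23,24,25,26,27,28,29,30,31}
step 47: r2 <- (r2 + 1)               {0,1,2,3,4,5,6,7,8,9,10,11,12,13,14,15,16,17,18,19,20,21,22,23,24,25,26,27,28,29,30,31}
step 48: eval (r2 < 3)                {0,1,2,3,4,5,6,7,8,9,10,11,12,13,14,15,16,17,18,19,20,21,22,23,24,25,26,27,28,29,30,31}
step 49: eval (max(12, -8) == 8)      {0,1,2,3,4,5,6,7,8,9,10,11,12,13,14,15,16,17,18,19,20,21,22,23,24,25,26,27,28,29,30,31}
step 50: r0 <- 7                      {0,1,2,3,4,5,6,7,8,9,10,11,12,13,14,15,16,17,18,19,20,21,22,23,24,25,26,27,28,29,30,31}
step 51: r1 <- max(4, (-9 - r1))      {0,1,2,3,4,5,6,7,8,9,10,11,12,13,14,15,16,17,18,19,20,21,22,23,24,25,26,27,28,29,30,31}
step 52: r0 <- r1                     {0,1,2,3,4,5,6,7,8,9,10,11,12,13,14,15,16,17,18,19,20,21,22,23,24,25,26,27,28,29,30,31}

Answer: 53 steps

r0: 4,4,4,4,4,4,4,4,4,4,4,4,4,4,4,4,4,4,4,4,4,4,4,4,4,4,4,4,4,4,4,4
r2: 3,3,3,3,3,3,3,3,3,3,3,3,3,3,3,3,3,3,3,3,3,3,3,3,3,3,3,3,3,3,3,3
r1: 4,4,4,4,4,4,4,4,4,4,4,4,4,4,4,4,4,4,4,4,4,4,4,4,4,4,4,4,4,4,4,4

steps = 53; useful = 1134; efficiency = 1134/1696 = 567/848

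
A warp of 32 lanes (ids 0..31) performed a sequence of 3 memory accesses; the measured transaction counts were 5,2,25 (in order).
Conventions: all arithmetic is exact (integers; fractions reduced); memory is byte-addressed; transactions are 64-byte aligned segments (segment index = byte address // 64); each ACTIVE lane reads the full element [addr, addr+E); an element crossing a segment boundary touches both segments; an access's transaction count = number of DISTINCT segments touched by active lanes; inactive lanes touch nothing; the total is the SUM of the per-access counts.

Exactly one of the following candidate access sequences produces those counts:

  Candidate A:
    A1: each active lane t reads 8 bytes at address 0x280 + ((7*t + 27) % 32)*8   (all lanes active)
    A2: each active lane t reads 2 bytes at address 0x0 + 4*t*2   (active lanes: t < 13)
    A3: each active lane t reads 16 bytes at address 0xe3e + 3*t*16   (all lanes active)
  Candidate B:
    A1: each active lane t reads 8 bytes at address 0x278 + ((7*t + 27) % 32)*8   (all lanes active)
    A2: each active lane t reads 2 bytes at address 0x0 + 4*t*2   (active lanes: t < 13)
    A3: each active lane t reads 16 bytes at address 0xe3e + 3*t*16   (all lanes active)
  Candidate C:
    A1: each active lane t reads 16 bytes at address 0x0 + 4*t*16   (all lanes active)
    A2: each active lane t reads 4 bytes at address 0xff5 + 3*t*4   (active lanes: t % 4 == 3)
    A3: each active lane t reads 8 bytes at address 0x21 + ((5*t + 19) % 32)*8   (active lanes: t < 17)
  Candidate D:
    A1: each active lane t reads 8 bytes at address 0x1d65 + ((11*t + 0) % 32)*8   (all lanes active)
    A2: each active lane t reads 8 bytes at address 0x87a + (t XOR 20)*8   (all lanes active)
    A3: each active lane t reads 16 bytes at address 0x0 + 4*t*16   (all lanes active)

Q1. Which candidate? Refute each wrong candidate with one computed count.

A: A1 gives 4 transactions, not 5
C: A1 gives 32 transactions, not 5
D: A2 gives 5 transactions, not 2
B: all counts match (5,2,25)

Answer: B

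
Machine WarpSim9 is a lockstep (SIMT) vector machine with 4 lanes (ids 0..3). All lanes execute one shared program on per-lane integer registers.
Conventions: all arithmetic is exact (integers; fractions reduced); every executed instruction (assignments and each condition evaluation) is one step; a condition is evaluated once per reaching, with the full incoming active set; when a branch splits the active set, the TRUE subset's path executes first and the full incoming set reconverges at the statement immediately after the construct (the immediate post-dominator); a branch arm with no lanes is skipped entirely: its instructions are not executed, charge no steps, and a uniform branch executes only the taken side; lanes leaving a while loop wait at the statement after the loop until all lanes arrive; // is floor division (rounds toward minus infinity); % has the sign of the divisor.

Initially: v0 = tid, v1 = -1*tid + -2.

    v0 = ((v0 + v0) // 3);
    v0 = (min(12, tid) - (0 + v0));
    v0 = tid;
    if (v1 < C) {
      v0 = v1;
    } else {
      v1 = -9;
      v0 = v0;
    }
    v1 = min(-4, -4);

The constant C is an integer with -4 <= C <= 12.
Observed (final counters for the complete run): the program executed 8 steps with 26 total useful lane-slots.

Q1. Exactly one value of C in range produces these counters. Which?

Answer: C = -3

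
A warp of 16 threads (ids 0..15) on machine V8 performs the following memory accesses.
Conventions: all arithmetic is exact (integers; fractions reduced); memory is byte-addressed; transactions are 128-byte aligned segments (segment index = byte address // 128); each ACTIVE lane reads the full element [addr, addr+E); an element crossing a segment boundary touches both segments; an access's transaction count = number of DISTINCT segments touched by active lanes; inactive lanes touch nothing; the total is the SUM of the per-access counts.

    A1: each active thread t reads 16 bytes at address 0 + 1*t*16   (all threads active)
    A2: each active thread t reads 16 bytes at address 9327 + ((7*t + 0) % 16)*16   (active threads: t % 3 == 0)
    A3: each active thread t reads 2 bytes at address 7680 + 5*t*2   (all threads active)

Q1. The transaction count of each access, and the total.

A1: 2 transactions
A2: 3 transactions
A3: 2 transactions

Answer: 2,3,2; total 7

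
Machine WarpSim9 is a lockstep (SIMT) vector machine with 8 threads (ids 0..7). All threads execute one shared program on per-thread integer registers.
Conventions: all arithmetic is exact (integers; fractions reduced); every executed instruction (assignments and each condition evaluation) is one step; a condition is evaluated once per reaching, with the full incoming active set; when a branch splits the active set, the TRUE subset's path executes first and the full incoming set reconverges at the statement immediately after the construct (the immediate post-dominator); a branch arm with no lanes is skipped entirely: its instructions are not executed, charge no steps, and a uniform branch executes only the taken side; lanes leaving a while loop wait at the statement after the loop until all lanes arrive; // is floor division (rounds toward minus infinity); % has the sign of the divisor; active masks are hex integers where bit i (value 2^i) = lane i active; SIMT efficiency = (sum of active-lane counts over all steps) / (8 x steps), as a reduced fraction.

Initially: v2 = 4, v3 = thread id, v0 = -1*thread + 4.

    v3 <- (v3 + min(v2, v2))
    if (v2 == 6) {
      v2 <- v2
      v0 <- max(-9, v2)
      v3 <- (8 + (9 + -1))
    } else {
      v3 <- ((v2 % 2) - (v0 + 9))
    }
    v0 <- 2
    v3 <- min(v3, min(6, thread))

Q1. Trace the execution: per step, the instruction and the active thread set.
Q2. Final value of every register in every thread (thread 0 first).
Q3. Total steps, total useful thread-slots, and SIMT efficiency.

step 0: v3 <- (v3 + min(v2, v2))     0xff
step 1: eval (v2 == 6)               0xff
step 2: v3 <- ((v2 % 2) - (v0 + 9))  0xff
step 3: v0 <- 2                      0xff
step 4: v3 <- min(v3, min(6, thread)) 0xff

Answer: 5 steps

v2: 4,4,4,4,4,4,4,4
v3: -13,-12,-11,-10,-9,-8,-7,-6
v0: 2,2,2,2,2,2,2,2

steps = 5; useful = 40; efficiency = 40/40 = 1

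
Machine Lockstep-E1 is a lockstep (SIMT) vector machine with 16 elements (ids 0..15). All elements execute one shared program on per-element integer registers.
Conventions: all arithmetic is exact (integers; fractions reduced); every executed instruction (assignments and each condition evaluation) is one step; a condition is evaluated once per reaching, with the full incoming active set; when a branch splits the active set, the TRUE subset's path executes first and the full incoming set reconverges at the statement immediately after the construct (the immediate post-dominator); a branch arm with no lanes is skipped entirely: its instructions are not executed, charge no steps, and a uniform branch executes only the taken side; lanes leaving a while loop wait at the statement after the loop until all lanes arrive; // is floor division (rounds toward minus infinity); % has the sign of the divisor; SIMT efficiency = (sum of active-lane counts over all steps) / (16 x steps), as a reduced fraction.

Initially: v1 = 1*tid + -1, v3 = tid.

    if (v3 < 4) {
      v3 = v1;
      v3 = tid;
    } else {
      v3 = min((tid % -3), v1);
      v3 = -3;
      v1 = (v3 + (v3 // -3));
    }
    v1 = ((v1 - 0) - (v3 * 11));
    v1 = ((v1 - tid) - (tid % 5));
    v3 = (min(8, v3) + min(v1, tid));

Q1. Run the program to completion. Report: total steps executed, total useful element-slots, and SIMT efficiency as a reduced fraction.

Answer: 9 steps, 108 useful, 3/4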